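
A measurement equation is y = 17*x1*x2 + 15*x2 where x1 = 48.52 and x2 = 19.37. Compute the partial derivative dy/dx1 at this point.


y = 17*x1*x2 + 15*x2
dy/dx1 = 17*x2
Evaluate at x2 = 19.37: c1 = 17 * 19.37
c1 = 329.2900

329.2900


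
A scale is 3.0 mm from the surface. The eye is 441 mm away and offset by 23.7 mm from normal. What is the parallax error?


error = h * offset / d
= 3.0 * 23.7 / 441
= 0.1612

0.1612


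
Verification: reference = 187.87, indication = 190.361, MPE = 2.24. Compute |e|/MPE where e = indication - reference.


e = indication - reference = 190.361 - 187.87 = 2.4910
|e| = 2.4910
ratio = |e| / MPE = 2.4910 / 2.24
ratio = 1.1121

1.1121


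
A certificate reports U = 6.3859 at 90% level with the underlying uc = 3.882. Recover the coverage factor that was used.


k = U / uc
k = 6.3859 / 3.882
k = 1.645

1.645


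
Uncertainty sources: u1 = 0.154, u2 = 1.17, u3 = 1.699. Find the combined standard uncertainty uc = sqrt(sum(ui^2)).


uc = sqrt(0.154^2 + 1.17^2 + 1.699^2)
uc = sqrt(4.279217)
uc = 2.0686

2.0686


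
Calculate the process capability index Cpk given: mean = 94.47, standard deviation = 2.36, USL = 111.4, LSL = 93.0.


Cpu = (USL - mean) / (3*sigma) = (111.4 - 94.47) / (3*2.36) = 2.3912
Cpl = (mean - LSL) / (3*sigma) = (94.47 - 93.0) / (3*2.36) = 0.2076
Cpk = min(Cpu, Cpl) = 0.2076

0.2076


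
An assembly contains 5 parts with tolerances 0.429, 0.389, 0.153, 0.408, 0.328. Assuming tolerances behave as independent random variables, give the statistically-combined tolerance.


RSS = sqrt(0.429^2 + 0.389^2 + 0.153^2 + 0.408^2 + 0.328^2)
= sqrt(0.632819)
= 0.7955

0.7955


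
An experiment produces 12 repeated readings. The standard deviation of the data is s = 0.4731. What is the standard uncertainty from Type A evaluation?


u_A = s / sqrt(n)
u_A = 0.4731 / sqrt(12)
u_A = 0.4731 / 3.4641016
u_A = 0.1366

0.1366


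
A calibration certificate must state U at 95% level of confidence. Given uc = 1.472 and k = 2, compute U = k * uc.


U = k * uc
U = 2 * 1.472
U = 2.9440

2.9440


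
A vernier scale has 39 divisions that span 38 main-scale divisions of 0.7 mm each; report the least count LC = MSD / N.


LC = MSD / n_div
= 0.7 / 39
= 0.0179

0.0179


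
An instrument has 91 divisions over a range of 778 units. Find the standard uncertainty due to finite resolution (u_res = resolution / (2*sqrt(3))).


resolution = range / divisions
resolution = 778 / 91 = 8.5494505
u_res = resolution / (2*sqrt(3))
u_res = 8.5494505 / 3.4641016
u_res = 2.4680

2.4680


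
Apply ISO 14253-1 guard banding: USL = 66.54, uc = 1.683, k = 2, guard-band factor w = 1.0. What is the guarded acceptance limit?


U = k * uc = 2 * 1.683 = 3.366
guard band g = w * U = 1.0 * 3.366 = 3.366
AL = USL - g = 66.54 - 3.366
AL = 63.1740

63.1740


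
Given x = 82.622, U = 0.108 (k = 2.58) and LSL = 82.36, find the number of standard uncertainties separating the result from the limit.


u = U / k = 0.108 / 2.58 = 0.041860465
margin = |LSL - x| = |82.36 - 82.622| = 0.262
z = margin / u = 0.262 / 0.041860465
z = 6.2589

6.2589


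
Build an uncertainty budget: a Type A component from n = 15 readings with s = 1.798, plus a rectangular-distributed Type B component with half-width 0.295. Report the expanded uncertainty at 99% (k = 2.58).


u_A = s / sqrt(n) = 1.798 / sqrt(15) = 0.4642416
u_B = half_width / sqrt(3) = 0.295 / sqrt(3) = 0.17031833
uc = sqrt(u_A^2 + u_B^2) = sqrt(0.4642416^2 + 0.17031833^2) = 0.49449833
U = k * uc = 2.58 * 0.49449833
U = 1.2758

1.2758


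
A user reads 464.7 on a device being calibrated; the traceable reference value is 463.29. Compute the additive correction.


Correction = standard - reading
= 463.29 - 464.7
= -1.4100

-1.4100


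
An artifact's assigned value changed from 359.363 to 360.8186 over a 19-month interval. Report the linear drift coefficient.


rate = (v2 - v1) / months
= (360.8186 - 359.363) / 19
= 1.4556 / 19
= 0.0766

0.0766


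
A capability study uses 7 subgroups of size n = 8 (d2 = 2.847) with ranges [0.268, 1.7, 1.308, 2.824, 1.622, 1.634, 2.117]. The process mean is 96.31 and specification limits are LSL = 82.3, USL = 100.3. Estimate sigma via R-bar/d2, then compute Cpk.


R_bar = (0.268 + 1.7 + 1.308 + 2.824 + 1.622 + 1.634 + 2.117) / 7 = 1.639
sigma = R_bar / d2 = 1.639 / 2.847 = 0.57569371
Cp = (USL - LSL)/(6*sigma) = (100.3 - 82.3)/(6*0.57569371) = 5.2111
Cpu = (100.3 - 96.31)/(3*0.57569371) = 2.3103
Cpl = (96.31 - 82.3)/(3*0.57569371) = 8.1120
Cpk = min(Cpu, Cpl) = 2.3103

2.3103


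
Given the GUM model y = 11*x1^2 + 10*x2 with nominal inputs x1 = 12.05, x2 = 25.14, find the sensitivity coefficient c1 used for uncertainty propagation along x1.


y = 11*x1^2 + 10*x2
dy/dx1 = 2*11*x1
Evaluate at x1 = 12.05: c1 = 22 * 12.05
c1 = 265.1000

265.1000


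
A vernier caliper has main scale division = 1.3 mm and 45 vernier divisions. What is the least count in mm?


LC = MSD / n_div
= 1.3 / 45
= 0.0289

0.0289


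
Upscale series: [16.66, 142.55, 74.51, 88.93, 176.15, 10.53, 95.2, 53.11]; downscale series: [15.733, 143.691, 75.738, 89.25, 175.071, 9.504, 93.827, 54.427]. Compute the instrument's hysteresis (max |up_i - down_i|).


|16.66 - 15.733| = 0.9270
|142.55 - 143.691| = 1.1410
|74.51 - 75.738| = 1.2280
|88.93 - 89.25| = 0.3200
|176.15 - 175.071| = 1.0790
|10.53 - 9.504| = 1.0260
|95.2 - 93.827| = 1.3730
|53.11 - 54.427| = 1.3170
hysteresis = max(diffs) = 1.3730

1.3730


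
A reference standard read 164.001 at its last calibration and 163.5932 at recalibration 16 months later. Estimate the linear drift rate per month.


rate = (v2 - v1) / months
= (163.5932 - 164.001) / 16
= -0.4078 / 16
= -0.0255

-0.0255


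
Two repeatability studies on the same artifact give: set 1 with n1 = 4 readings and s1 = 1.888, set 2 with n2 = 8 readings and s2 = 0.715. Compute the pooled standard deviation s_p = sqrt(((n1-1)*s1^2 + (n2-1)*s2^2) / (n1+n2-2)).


s_p = sqrt(((n1-1)*s1^2 + (n2-1)*s2^2) / (n1+n2-2))
numerator = (4-1)*1.888^2 + (8-1)*0.715^2 = 10.693632 + 3.578575 = 14.272207
denominator = 4 + 8 - 2 = 10
s_p^2 = 14.272207 / 10 = 1.4272207
s_p = sqrt(1.4272207) = 1.1947

1.1947


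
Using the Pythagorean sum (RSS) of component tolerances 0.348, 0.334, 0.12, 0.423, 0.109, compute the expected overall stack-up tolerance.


RSS = sqrt(0.348^2 + 0.334^2 + 0.12^2 + 0.423^2 + 0.109^2)
= sqrt(0.43787)
= 0.6617

0.6617


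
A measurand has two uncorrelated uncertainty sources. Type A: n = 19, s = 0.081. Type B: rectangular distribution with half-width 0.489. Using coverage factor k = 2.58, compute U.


u_A = s / sqrt(n) = 0.081 / sqrt(19) = 0.018582674
u_B = half_width / sqrt(3) = 0.489 / sqrt(3) = 0.28232428
uc = sqrt(u_A^2 + u_B^2) = sqrt(0.018582674^2 + 0.28232428^2) = 0.28293518
U = k * uc = 2.58 * 0.28293518
U = 0.7300

0.7300


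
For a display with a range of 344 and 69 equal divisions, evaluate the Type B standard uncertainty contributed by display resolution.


resolution = range / divisions
resolution = 344 / 69 = 4.9855072
u_res = resolution / (2*sqrt(3))
u_res = 4.9855072 / 3.4641016
u_res = 1.4392

1.4392


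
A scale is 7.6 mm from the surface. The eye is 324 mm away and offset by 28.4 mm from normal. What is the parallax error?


error = h * offset / d
= 7.6 * 28.4 / 324
= 0.6662

0.6662


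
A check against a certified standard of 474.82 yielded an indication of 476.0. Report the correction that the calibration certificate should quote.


Correction = standard - reading
= 474.82 - 476.0
= -1.1800

-1.1800


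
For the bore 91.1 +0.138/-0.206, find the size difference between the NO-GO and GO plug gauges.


GO = nominal - lower_tol (smallest hole = maximum material condition)
GO = 91.1 - 0.206 = 90.894
NO-GO = nominal + upper_tol (largest hole = least material condition)
NO-GO = 91.1 + 0.138 = 91.238
spread = NO-GO - GO = 91.238 - 90.894 = 0.3440

0.3440


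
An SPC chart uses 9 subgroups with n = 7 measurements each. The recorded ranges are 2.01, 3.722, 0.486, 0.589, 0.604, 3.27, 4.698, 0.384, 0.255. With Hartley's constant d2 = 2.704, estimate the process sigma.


R_bar = (2.01 + 3.722 + 0.486 + 0.589 + 0.604 + 3.27 + 4.698 + 0.384 + 0.255) / 9
R_bar = 16.018 / 9 = 1.7797778
sigma_hat = R_bar / d2 = 1.7797778 / 2.704 = 0.6582

0.6582


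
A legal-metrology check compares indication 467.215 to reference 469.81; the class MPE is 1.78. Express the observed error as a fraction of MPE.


e = indication - reference = 467.215 - 469.81 = -2.5950
|e| = 2.5950
ratio = |e| / MPE = 2.5950 / 1.78
ratio = 1.4579

1.4579


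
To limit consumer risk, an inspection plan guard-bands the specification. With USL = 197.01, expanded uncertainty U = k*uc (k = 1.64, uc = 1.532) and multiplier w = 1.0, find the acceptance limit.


U = k * uc = 1.64 * 1.532 = 2.51248
guard band g = w * U = 1.0 * 2.51248 = 2.51248
AL = USL - g = 197.01 - 2.51248
AL = 194.4975

194.4975


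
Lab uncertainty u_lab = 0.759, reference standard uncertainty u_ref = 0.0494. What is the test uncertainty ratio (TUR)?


TUR = u_lab / u_ref
= 0.759 / 0.0494
= 15.3644

15.3644


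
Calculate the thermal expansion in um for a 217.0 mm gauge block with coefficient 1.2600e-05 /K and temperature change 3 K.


dL = L * alpha * dT
= 217.0 * 1.2600e-05 * 3
= 0.0082026 mm
dL_um = 0.0082026 * 1000 = 8.2026 um

8.2026


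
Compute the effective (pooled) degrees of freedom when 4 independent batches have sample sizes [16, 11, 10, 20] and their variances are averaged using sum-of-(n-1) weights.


nu = sum_i (n_i - 1)
nu = ((16 - 1) + (11 - 1) + (10 - 1) + (20 - 1))
nu = 15 + 10 + 9 + 19
nu = 53

53


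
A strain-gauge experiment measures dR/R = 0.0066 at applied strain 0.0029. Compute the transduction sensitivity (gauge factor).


GF = (dR/R) / epsilon
= 0.0066 / 0.0029
= 2.2759

2.2759


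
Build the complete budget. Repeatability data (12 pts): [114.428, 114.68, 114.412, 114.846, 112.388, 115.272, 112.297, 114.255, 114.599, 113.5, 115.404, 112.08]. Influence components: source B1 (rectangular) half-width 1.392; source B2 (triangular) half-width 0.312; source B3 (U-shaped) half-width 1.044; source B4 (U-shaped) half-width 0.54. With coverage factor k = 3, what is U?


mean = (114.428 + 114.68 + 114.412 + 114.846 + 112.388 + 115.272 + 112.297 + 114.255 + 114.599 + 113.5 + 115.404 + 112.08) / 12 = 114.0134167
s = sqrt(sum((x - mean)^2)/(n-1)) = 1.1668552
u_A = s / sqrt(n) = 1.1668552 / sqrt(12) = 0.33684208
u_B1 = 1.392 / sqrt(3) = 0.80367157
u_B2 = 0.312 / sqrt(6) = 0.12737347
u_B3 = 1.044 / sqrt(2) = 0.73821948
u_B4 = 0.54 / sqrt(2) = 0.38183766
uc = sqrt(0.33684208^2 + 0.80367157^2 + 0.12737347^2 + 0.73821948^2 + 0.38183766^2) = 1.2109263
U = k * uc = 3 * 1.2109263
U = 3.6328

3.6328


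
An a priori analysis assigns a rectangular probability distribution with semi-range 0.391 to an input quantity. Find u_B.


u_B = half_width / sqrt(3)
u_B = 0.391 / 1.7320508
u_B = 0.2257

0.2257


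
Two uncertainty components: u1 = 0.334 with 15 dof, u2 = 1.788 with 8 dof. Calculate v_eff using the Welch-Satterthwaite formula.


uc = sqrt(u1^2 + u2^2) = sqrt(0.334^2 + 1.788^2) = 1.8189283
v_eff = uc^4 / (u1^4/v1 + u2^4/v2)
= 1.8189283^4 / (0.334^4/15 + 1.788^4/8)
= 10.946173 / 1.278386
v_eff = 8.5625

8.5625


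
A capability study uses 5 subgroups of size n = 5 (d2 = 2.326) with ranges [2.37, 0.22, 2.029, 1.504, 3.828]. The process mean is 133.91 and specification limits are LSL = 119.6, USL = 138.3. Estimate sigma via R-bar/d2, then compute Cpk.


R_bar = (2.37 + 0.22 + 2.029 + 1.504 + 3.828) / 5 = 1.9902
sigma = R_bar / d2 = 1.9902 / 2.326 = 0.85563199
Cp = (USL - LSL)/(6*sigma) = (138.3 - 119.6)/(6*0.85563199) = 3.6425
Cpu = (138.3 - 133.91)/(3*0.85563199) = 1.7102
Cpl = (133.91 - 119.6)/(3*0.85563199) = 5.5748
Cpk = min(Cpu, Cpl) = 1.7102

1.7102


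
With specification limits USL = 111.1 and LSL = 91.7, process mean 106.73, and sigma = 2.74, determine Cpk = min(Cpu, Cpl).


Cpu = (USL - mean) / (3*sigma) = (111.1 - 106.73) / (3*2.74) = 0.5316
Cpl = (mean - LSL) / (3*sigma) = (106.73 - 91.7) / (3*2.74) = 1.8285
Cpk = min(Cpu, Cpl) = 0.5316

0.5316


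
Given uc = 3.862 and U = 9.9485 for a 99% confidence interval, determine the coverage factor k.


k = U / uc
k = 9.9485 / 3.862
k = 2.576

2.576


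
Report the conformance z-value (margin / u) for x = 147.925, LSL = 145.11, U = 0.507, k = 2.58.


u = U / k = 0.507 / 2.58 = 0.19651163
margin = |LSL - x| = |145.11 - 147.925| = 2.815
z = margin / u = 2.815 / 0.19651163
z = 14.3249

14.3249


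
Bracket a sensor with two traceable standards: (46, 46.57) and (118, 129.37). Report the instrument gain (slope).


slope = (y2 - y1) / (x2 - x1)
= (129.37 - 46.57) / (118 - 46)
= 82.8000 / 72
= 1.1500

1.1500


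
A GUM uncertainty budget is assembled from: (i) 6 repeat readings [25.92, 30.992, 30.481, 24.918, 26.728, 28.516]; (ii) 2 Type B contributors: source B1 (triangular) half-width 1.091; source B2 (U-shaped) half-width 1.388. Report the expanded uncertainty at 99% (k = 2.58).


mean = (25.92 + 30.992 + 30.481 + 24.918 + 26.728 + 28.516) / 6 = 27.92583333
s = sqrt(sum((x - mean)^2)/(n-1)) = 2.4812813
u_A = s / sqrt(n) = 2.4812813 / sqrt(6) = 1.0129788
u_B1 = 1.091 / sqrt(6) = 0.44539888
u_B2 = 1.388 / sqrt(2) = 0.98146421
uc = sqrt(1.0129788^2 + 0.44539888^2 + 0.98146421^2) = 1.479114
U = k * uc = 2.58 * 1.479114
U = 3.8161

3.8161


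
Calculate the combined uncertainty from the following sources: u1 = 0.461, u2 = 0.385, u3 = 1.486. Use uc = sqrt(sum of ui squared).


uc = sqrt(0.461^2 + 0.385^2 + 1.486^2)
uc = sqrt(2.568942)
uc = 1.6028

1.6028


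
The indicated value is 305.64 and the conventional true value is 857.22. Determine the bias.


Systematic error = measured - true
= 305.64 - 857.22
= -551.5800

-551.5800


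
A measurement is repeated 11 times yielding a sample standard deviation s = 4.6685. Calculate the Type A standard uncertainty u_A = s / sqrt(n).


u_A = s / sqrt(n)
u_A = 4.6685 / sqrt(11)
u_A = 4.6685 / 3.3166248
u_A = 1.4076

1.4076


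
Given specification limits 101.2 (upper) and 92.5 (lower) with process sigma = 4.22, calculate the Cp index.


Cp = (USL - LSL) / (6 * sigma)
= (101.2 - 92.5) / (6 * 4.22)
= 8.7000 / 25.3200
= 0.3436

0.3436


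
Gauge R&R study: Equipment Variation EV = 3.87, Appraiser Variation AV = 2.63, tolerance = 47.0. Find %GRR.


GRR = sqrt(EV^2 + AV^2) = sqrt(3.87^2 + 2.63^2) = 4.6790811
%GRR = GRR / tol * 100 = 4.6790811 / 47.0 * 100
%GRR = 9.9555

9.9555


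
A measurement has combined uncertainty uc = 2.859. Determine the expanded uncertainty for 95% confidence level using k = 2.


U = k * uc
U = 2 * 2.859
U = 5.7180

5.7180


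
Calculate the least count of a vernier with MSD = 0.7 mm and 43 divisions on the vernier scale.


LC = MSD / n_div
= 0.7 / 43
= 0.0163

0.0163


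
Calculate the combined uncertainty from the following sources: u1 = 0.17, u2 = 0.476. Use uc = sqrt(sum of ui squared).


uc = sqrt(0.17^2 + 0.476^2)
uc = sqrt(0.255476)
uc = 0.5054

0.5054


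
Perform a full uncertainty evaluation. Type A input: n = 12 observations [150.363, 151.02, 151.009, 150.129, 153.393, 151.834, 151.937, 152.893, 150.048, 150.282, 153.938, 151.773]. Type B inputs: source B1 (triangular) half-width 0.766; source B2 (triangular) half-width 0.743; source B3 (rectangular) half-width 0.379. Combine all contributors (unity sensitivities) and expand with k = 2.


mean = (150.363 + 151.02 + 151.009 + 150.129 + 153.393 + 151.834 + 151.937 + 152.893 + 150.048 + 150.282 + 153.938 + 151.773) / 12 = 151.5515833
s = sqrt(sum((x - mean)^2)/(n-1)) = 1.3159368
u_A = s / sqrt(n) = 1.3159368 / sqrt(12) = 0.37987823
u_B1 = 0.766 / sqrt(6) = 0.31271819
u_B2 = 0.743 / sqrt(6) = 0.30332848
u_B3 = 0.379 / sqrt(3) = 0.21881575
uc = sqrt(0.37987823^2 + 0.31271819^2 + 0.30332848^2 + 0.21881575^2) = 0.61805229
U = k * uc = 2 * 0.61805229
U = 1.2361

1.2361


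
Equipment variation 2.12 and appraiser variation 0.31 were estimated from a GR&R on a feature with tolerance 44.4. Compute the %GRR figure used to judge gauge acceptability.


GRR = sqrt(EV^2 + AV^2) = sqrt(2.12^2 + 0.31^2) = 2.1425452
%GRR = GRR / tol * 100 = 2.1425452 / 44.4 * 100
%GRR = 4.8256

4.8256


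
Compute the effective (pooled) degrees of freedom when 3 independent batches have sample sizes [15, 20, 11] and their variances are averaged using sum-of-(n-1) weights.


nu = sum_i (n_i - 1)
nu = ((15 - 1) + (20 - 1) + (11 - 1))
nu = 14 + 19 + 10
nu = 43

43


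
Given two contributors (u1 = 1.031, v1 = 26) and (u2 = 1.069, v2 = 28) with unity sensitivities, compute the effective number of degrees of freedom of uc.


uc = sqrt(u1^2 + u2^2) = sqrt(1.031^2 + 1.069^2) = 1.4851673
v_eff = uc^4 / (u1^4/v1 + u2^4/v2)
= 1.4851673^4 / (1.031^4/26 + 1.069^4/28)
= 4.8652091 / 0.090096539
v_eff = 54.0000

54.0000


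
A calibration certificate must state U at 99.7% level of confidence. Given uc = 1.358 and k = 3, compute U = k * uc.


U = k * uc
U = 3 * 1.358
U = 4.0740

4.0740


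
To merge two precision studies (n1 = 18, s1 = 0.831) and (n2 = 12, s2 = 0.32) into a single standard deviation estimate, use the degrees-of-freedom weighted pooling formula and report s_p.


s_p = sqrt(((n1-1)*s1^2 + (n2-1)*s2^2) / (n1+n2-2))
numerator = (18-1)*0.831^2 + (12-1)*0.32^2 = 11.739537 + 1.1264 = 12.865937
denominator = 18 + 12 - 2 = 28
s_p^2 = 12.865937 / 28 = 0.45949775
s_p = sqrt(0.45949775) = 0.6779

0.6779


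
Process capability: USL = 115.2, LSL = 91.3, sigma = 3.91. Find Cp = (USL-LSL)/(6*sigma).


Cp = (USL - LSL) / (6 * sigma)
= (115.2 - 91.3) / (6 * 3.91)
= 23.9000 / 23.4600
= 1.0188

1.0188


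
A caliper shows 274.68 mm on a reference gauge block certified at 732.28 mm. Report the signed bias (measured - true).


Systematic error = measured - true
= 274.68 - 732.28
= -457.6000

-457.6000


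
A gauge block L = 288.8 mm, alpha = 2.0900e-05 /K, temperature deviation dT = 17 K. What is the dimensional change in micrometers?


dL = L * alpha * dT
= 288.8 * 2.0900e-05 * 17
= 0.1026106 mm
dL_um = 0.1026106 * 1000 = 102.6106 um

102.6106


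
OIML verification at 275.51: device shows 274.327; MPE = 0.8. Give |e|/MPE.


e = indication - reference = 274.327 - 275.51 = -1.1830
|e| = 1.1830
ratio = |e| / MPE = 1.1830 / 0.8
ratio = 1.4788

1.4788


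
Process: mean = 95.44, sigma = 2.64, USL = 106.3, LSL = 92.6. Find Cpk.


Cpu = (USL - mean) / (3*sigma) = (106.3 - 95.44) / (3*2.64) = 1.3712
Cpl = (mean - LSL) / (3*sigma) = (95.44 - 92.6) / (3*2.64) = 0.3586
Cpk = min(Cpu, Cpl) = 0.3586

0.3586


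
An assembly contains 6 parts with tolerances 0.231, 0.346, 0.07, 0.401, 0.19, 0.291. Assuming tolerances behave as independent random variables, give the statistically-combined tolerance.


RSS = sqrt(0.231^2 + 0.346^2 + 0.07^2 + 0.401^2 + 0.19^2 + 0.291^2)
= sqrt(0.459559)
= 0.6779

0.6779


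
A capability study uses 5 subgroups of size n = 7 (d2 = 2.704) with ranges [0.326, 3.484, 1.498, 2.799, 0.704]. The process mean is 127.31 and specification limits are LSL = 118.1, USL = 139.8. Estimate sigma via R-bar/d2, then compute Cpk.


R_bar = (0.326 + 3.484 + 1.498 + 2.799 + 0.704) / 5 = 1.7622
sigma = R_bar / d2 = 1.7622 / 2.704 = 0.65170118
Cp = (USL - LSL)/(6*sigma) = (139.8 - 118.1)/(6*0.65170118) = 5.5496
Cpu = (139.8 - 127.31)/(3*0.65170118) = 6.3884
Cpl = (127.31 - 118.1)/(3*0.65170118) = 4.7107
Cpk = min(Cpu, Cpl) = 4.7107

4.7107


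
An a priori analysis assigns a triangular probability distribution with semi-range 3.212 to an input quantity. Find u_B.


u_B = half_width / sqrt(6)
u_B = 3.212 / 2.4494897
u_B = 1.3113

1.3113


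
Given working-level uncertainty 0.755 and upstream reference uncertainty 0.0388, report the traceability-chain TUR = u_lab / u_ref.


TUR = u_lab / u_ref
= 0.755 / 0.0388
= 19.4588

19.4588


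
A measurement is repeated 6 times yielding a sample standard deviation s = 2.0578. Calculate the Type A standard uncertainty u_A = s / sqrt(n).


u_A = s / sqrt(n)
u_A = 2.0578 / sqrt(6)
u_A = 2.0578 / 2.4494897
u_A = 0.8401

0.8401


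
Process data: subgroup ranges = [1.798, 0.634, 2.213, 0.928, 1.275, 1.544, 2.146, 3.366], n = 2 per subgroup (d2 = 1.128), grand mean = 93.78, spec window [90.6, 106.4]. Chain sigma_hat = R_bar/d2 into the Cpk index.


R_bar = (1.798 + 0.634 + 2.213 + 0.928 + 1.275 + 1.544 + 2.146 + 3.366) / 8 = 1.738
sigma = R_bar / d2 = 1.738 / 1.128 = 1.5407801
Cp = (USL - LSL)/(6*sigma) = (106.4 - 90.6)/(6*1.5407801) = 1.7091
Cpu = (106.4 - 93.78)/(3*1.5407801) = 2.7302
Cpl = (93.78 - 90.6)/(3*1.5407801) = 0.6880
Cpk = min(Cpu, Cpl) = 0.6880

0.6880


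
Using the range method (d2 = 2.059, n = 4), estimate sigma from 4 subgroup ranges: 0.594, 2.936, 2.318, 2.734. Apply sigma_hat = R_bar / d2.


R_bar = (0.594 + 2.936 + 2.318 + 2.734) / 4
R_bar = 8.582 / 4 = 2.1455
sigma_hat = R_bar / d2 = 2.1455 / 2.059 = 1.0420

1.0420


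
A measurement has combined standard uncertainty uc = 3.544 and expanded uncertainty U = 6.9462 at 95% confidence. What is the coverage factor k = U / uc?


k = U / uc
k = 6.9462 / 3.544
k = 1.96

1.96


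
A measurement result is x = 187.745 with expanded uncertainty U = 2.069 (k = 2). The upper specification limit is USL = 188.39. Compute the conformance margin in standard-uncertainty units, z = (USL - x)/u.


u = U / k = 2.069 / 2 = 1.0345
margin = |USL - x| = |188.39 - 187.745| = 0.645
z = margin / u = 0.645 / 1.0345
z = 0.6235

0.6235


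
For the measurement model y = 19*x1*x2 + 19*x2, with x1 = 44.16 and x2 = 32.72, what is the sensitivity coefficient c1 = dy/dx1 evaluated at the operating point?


y = 19*x1*x2 + 19*x2
dy/dx1 = 19*x2
Evaluate at x2 = 32.72: c1 = 19 * 32.72
c1 = 621.6800

621.6800


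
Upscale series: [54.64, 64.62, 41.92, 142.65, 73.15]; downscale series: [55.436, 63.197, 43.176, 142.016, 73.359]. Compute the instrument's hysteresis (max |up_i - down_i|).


|54.64 - 55.436| = 0.7960
|64.62 - 63.197| = 1.4230
|41.92 - 43.176| = 1.2560
|142.65 - 142.016| = 0.6340
|73.15 - 73.359| = 0.2090
hysteresis = max(diffs) = 1.4230

1.4230


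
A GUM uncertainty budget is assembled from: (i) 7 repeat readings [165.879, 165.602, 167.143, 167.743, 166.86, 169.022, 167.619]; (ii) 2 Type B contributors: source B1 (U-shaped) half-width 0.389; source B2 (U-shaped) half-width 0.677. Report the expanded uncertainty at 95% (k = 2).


mean = (165.879 + 165.602 + 167.143 + 167.743 + 166.86 + 169.022 + 167.619) / 7 = 167.124
s = sqrt(sum((x - mean)^2)/(n-1)) = 1.1667016
u_A = s / sqrt(n) = 1.1667016 / sqrt(7) = 0.44097176
u_B1 = 0.389 / sqrt(2) = 0.27506454
u_B2 = 0.677 / sqrt(2) = 0.47871129
uc = sqrt(0.44097176^2 + 0.27506454^2 + 0.47871129^2) = 0.70659825
U = k * uc = 2 * 0.70659825
U = 1.4132

1.4132


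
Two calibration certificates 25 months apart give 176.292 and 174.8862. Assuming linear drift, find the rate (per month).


rate = (v2 - v1) / months
= (174.8862 - 176.292) / 25
= -1.4058 / 25
= -0.0562

-0.0562


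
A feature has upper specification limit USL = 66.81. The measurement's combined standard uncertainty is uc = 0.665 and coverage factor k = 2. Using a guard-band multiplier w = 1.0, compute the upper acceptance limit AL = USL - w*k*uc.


U = k * uc = 2 * 0.665 = 1.33
guard band g = w * U = 1.0 * 1.33 = 1.33
AL = USL - g = 66.81 - 1.33
AL = 65.4800

65.4800


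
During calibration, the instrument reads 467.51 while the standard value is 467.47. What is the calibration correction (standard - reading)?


Correction = standard - reading
= 467.47 - 467.51
= -0.0400

-0.0400


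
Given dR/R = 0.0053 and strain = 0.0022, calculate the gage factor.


GF = (dR/R) / epsilon
= 0.0053 / 0.0022
= 2.4091

2.4091


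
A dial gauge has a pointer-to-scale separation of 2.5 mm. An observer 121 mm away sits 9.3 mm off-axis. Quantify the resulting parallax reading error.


error = h * offset / d
= 2.5 * 9.3 / 121
= 0.1921

0.1921


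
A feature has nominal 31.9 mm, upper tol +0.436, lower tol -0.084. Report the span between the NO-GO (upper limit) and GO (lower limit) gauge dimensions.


GO = nominal - lower_tol (smallest hole = maximum material condition)
GO = 31.9 - 0.084 = 31.816
NO-GO = nominal + upper_tol (largest hole = least material condition)
NO-GO = 31.9 + 0.436 = 32.336
spread = NO-GO - GO = 32.336 - 31.816 = 0.5200

0.5200


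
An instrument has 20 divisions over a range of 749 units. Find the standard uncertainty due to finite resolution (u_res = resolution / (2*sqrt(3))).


resolution = range / divisions
resolution = 749 / 20 = 37.45
u_res = resolution / (2*sqrt(3))
u_res = 37.45 / 3.4641016
u_res = 10.8109

10.8109


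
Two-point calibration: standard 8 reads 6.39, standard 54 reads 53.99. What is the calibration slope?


slope = (y2 - y1) / (x2 - x1)
= (53.99 - 6.39) / (54 - 8)
= 47.6000 / 46
= 1.0348

1.0348


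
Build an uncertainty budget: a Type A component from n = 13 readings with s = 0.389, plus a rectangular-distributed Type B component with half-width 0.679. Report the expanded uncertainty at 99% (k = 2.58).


u_A = s / sqrt(n) = 0.389 / sqrt(13) = 0.10788919
u_B = half_width / sqrt(3) = 0.679 / sqrt(3) = 0.39202083
uc = sqrt(u_A^2 + u_B^2) = sqrt(0.10788919^2 + 0.39202083^2) = 0.40659612
U = k * uc = 2.58 * 0.40659612
U = 1.0490

1.0490


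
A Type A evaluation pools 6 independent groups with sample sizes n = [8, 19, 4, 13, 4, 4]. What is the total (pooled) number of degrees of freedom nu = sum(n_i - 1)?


nu = sum_i (n_i - 1)
nu = ((8 - 1) + (19 - 1) + (4 - 1) + (13 - 1) + (4 - 1) + (4 - 1))
nu = 7 + 18 + 3 + 12 + 3 + 3
nu = 46

46


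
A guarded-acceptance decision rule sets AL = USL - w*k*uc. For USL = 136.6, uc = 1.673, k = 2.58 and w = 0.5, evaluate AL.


U = k * uc = 2.58 * 1.673 = 4.31634
guard band g = w * U = 0.5 * 4.31634 = 2.15817
AL = USL - g = 136.6 - 2.15817
AL = 134.4418

134.4418


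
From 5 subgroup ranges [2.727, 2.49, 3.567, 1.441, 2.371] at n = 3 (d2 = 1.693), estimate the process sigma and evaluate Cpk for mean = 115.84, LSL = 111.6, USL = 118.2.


R_bar = (2.727 + 2.49 + 3.567 + 1.441 + 2.371) / 5 = 2.5192
sigma = R_bar / d2 = 2.5192 / 1.693 = 1.4880095
Cp = (USL - LSL)/(6*sigma) = (118.2 - 111.6)/(6*1.4880095) = 0.7392
Cpu = (118.2 - 115.84)/(3*1.4880095) = 0.5287
Cpl = (115.84 - 111.6)/(3*1.4880095) = 0.9498
Cpk = min(Cpu, Cpl) = 0.5287

0.5287


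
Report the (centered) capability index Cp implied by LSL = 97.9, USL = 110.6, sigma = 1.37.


Cp = (USL - LSL) / (6 * sigma)
= (110.6 - 97.9) / (6 * 1.37)
= 12.7000 / 8.2200
= 1.5450

1.5450


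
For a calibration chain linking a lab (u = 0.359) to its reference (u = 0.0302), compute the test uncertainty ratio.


TUR = u_lab / u_ref
= 0.359 / 0.0302
= 11.8874

11.8874


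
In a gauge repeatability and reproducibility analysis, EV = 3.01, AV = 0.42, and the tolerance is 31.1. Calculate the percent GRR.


GRR = sqrt(EV^2 + AV^2) = sqrt(3.01^2 + 0.42^2) = 3.0391611
%GRR = GRR / tol * 100 = 3.0391611 / 31.1 * 100
%GRR = 9.7722

9.7722


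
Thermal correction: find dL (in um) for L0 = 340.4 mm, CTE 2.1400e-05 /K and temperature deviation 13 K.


dL = L * alpha * dT
= 340.4 * 2.1400e-05 * 13
= 0.0946993 mm
dL_um = 0.0946993 * 1000 = 94.6993 um

94.6993


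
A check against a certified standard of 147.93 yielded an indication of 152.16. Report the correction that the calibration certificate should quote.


Correction = standard - reading
= 147.93 - 152.16
= -4.2300

-4.2300


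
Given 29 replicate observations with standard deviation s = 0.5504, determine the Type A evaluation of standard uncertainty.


u_A = s / sqrt(n)
u_A = 0.5504 / sqrt(29)
u_A = 0.5504 / 5.3851648
u_A = 0.1022

0.1022


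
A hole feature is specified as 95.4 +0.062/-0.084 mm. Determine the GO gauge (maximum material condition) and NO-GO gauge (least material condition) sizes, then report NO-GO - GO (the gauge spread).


GO = nominal - lower_tol (smallest hole = maximum material condition)
GO = 95.4 - 0.084 = 95.316
NO-GO = nominal + upper_tol (largest hole = least material condition)
NO-GO = 95.4 + 0.062 = 95.462
spread = NO-GO - GO = 95.462 - 95.316 = 0.1460

0.1460


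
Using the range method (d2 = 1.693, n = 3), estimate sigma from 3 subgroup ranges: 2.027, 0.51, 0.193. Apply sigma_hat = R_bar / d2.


R_bar = (2.027 + 0.51 + 0.193) / 3
R_bar = 2.73 / 3 = 0.91
sigma_hat = R_bar / d2 = 0.91 / 1.693 = 0.5375

0.5375


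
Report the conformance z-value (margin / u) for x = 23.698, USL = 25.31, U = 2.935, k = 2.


u = U / k = 2.935 / 2 = 1.4675
margin = |USL - x| = |25.31 - 23.698| = 1.612
z = margin / u = 1.612 / 1.4675
z = 1.0985

1.0985


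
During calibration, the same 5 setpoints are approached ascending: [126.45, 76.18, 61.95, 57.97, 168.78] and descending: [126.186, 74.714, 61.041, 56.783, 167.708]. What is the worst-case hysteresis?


|126.45 - 126.186| = 0.2640
|76.18 - 74.714| = 1.4660
|61.95 - 61.041| = 0.9090
|57.97 - 56.783| = 1.1870
|168.78 - 167.708| = 1.0720
hysteresis = max(diffs) = 1.4660

1.4660


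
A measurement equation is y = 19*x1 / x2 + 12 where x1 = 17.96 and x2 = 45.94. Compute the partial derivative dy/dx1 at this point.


y = 19*x1 / x2 + 12
dy/dx1 = 19/x2
Evaluate at x2 = 45.94: c1 = 19 / 45.94
c1 = 0.4136

0.4136


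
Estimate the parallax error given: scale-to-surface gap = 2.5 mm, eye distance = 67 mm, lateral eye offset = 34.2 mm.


error = h * offset / d
= 2.5 * 34.2 / 67
= 1.2761

1.2761


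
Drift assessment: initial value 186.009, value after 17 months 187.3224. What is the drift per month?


rate = (v2 - v1) / months
= (187.3224 - 186.009) / 17
= 1.3134 / 17
= 0.0773

0.0773


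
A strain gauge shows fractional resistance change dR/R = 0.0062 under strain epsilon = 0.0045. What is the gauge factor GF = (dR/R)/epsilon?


GF = (dR/R) / epsilon
= 0.0062 / 0.0045
= 1.3778

1.3778


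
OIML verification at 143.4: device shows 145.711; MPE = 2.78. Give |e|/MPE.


e = indication - reference = 145.711 - 143.4 = 2.3110
|e| = 2.3110
ratio = |e| / MPE = 2.3110 / 2.78
ratio = 0.8313

0.8313


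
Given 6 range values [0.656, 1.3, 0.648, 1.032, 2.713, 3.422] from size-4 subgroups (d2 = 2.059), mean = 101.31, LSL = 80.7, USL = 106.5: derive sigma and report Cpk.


R_bar = (0.656 + 1.3 + 0.648 + 1.032 + 2.713 + 3.422) / 6 = 1.6285
sigma = R_bar / d2 = 1.6285 / 2.059 = 0.79091792
Cp = (USL - LSL)/(6*sigma) = (106.5 - 80.7)/(6*0.79091792) = 5.4367
Cpu = (106.5 - 101.31)/(3*0.79091792) = 2.1873
Cpl = (101.31 - 80.7)/(3*0.79091792) = 8.6861
Cpk = min(Cpu, Cpl) = 2.1873

2.1873


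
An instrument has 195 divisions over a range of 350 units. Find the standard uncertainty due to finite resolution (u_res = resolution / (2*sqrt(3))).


resolution = range / divisions
resolution = 350 / 195 = 1.7948718
u_res = resolution / (2*sqrt(3))
u_res = 1.7948718 / 3.4641016
u_res = 0.5181

0.5181


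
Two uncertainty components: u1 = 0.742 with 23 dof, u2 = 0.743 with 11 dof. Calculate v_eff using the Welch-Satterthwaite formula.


uc = sqrt(u1^2 + u2^2) = sqrt(0.742^2 + 0.743^2) = 1.0500538
v_eff = uc^4 / (u1^4/v1 + u2^4/v2)
= 1.0500538^4 / (0.742^4/23 + 0.743^4/11)
= 1.2157554 / 0.040884443
v_eff = 29.7364

29.7364


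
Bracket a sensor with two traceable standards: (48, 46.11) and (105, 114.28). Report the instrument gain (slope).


slope = (y2 - y1) / (x2 - x1)
= (114.28 - 46.11) / (105 - 48)
= 68.1700 / 57
= 1.1960

1.1960


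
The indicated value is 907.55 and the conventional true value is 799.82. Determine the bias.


Systematic error = measured - true
= 907.55 - 799.82
= 107.7300

107.7300


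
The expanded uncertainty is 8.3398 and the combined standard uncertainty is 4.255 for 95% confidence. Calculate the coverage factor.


k = U / uc
k = 8.3398 / 4.255
k = 1.96

1.96


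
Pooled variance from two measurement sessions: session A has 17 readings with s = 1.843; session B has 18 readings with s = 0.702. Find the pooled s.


s_p = sqrt(((n1-1)*s1^2 + (n2-1)*s2^2) / (n1+n2-2))
numerator = (17-1)*1.843^2 + (18-1)*0.702^2 = 54.346384 + 8.377668 = 62.724052
denominator = 17 + 18 - 2 = 33
s_p^2 = 62.724052 / 33 = 1.9007288
s_p = sqrt(1.9007288) = 1.3787

1.3787


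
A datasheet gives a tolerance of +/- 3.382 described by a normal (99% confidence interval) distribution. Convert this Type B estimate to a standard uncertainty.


u_B = half_width / 2.576
u_B = 3.382 / 2.576
u_B = 1.3129

1.3129


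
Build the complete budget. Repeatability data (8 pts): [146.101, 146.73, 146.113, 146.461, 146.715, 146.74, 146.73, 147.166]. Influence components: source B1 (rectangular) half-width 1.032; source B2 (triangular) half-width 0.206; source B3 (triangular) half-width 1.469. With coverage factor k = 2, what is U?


mean = (146.101 + 146.73 + 146.113 + 146.461 + 146.715 + 146.74 + 146.73 + 147.166) / 8 = 146.5945
s = sqrt(sum((x - mean)^2)/(n-1)) = 0.35701741
u_A = s / sqrt(n) = 0.35701741 / sqrt(8) = 0.12622472
u_B1 = 1.032 / sqrt(3) = 0.59582548
u_B2 = 0.206 / sqrt(6) = 0.084099148
u_B3 = 1.469 / sqrt(6) = 0.59971674
uc = sqrt(0.12622472^2 + 0.59582548^2 + 0.084099148^2 + 0.59971674^2) = 0.85887922
U = k * uc = 2 * 0.85887922
U = 1.7178

1.7178


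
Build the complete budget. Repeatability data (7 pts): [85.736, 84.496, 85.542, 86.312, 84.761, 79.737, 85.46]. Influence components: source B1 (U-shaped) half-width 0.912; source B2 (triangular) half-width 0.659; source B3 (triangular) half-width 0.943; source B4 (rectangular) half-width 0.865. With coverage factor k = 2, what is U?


mean = (85.736 + 84.496 + 85.542 + 86.312 + 84.761 + 79.737 + 85.46) / 7 = 84.57771429
s = sqrt(sum((x - mean)^2)/(n-1)) = 2.2184992
u_A = s / sqrt(n) = 2.2184992 / sqrt(7) = 0.83851388
u_B1 = 0.912 / sqrt(2) = 0.64488138
u_B2 = 0.659 / sqrt(6) = 0.26903562
u_B3 = 0.943 / sqrt(6) = 0.38497814
u_B4 = 0.865 / sqrt(3) = 0.49940798
uc = sqrt(0.83851388^2 + 0.64488138^2 + 0.26903562^2 + 0.38497814^2 + 0.49940798^2) = 1.2605452
U = k * uc = 2 * 1.2605452
U = 2.5211

2.5211


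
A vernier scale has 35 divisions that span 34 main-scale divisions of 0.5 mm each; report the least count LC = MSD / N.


LC = MSD / n_div
= 0.5 / 35
= 0.0143

0.0143


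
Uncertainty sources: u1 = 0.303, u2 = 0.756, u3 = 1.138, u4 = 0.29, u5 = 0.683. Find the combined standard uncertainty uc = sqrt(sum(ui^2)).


uc = sqrt(0.303^2 + 0.756^2 + 1.138^2 + 0.29^2 + 0.683^2)
uc = sqrt(2.508978)
uc = 1.5840

1.5840


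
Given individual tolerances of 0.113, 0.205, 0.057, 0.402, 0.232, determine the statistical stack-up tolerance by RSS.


RSS = sqrt(0.113^2 + 0.205^2 + 0.057^2 + 0.402^2 + 0.232^2)
= sqrt(0.273471)
= 0.5229

0.5229


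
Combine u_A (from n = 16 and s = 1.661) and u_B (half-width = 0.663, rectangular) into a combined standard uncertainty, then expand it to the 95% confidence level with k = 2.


u_A = s / sqrt(n) = 1.661 / sqrt(16) = 0.41525
u_B = half_width / sqrt(3) = 0.663 / sqrt(3) = 0.38278323
uc = sqrt(u_A^2 + u_B^2) = sqrt(0.41525^2 + 0.38278323^2) = 0.56476151
U = k * uc = 2 * 0.56476151
U = 1.1295

1.1295


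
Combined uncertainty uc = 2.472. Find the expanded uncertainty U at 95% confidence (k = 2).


U = k * uc
U = 2 * 2.472
U = 4.9440

4.9440


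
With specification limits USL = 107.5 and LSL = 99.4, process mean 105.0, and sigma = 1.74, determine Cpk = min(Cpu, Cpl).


Cpu = (USL - mean) / (3*sigma) = (107.5 - 105.0) / (3*1.74) = 0.4789
Cpl = (mean - LSL) / (3*sigma) = (105.0 - 99.4) / (3*1.74) = 1.0728
Cpk = min(Cpu, Cpl) = 0.4789

0.4789


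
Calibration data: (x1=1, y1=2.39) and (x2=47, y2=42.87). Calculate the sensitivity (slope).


slope = (y2 - y1) / (x2 - x1)
= (42.87 - 2.39) / (47 - 1)
= 40.4800 / 46
= 0.8800

0.8800


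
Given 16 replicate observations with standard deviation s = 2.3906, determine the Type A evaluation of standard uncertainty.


u_A = s / sqrt(n)
u_A = 2.3906 / sqrt(16)
u_A = 2.3906 / 4
u_A = 0.5977

0.5977


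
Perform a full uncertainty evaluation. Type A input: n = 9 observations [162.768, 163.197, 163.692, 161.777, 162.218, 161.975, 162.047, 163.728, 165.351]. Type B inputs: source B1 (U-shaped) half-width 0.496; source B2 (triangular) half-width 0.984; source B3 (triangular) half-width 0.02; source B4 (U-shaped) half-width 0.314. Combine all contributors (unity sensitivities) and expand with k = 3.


mean = (162.768 + 163.197 + 163.692 + 161.777 + 162.218 + 161.975 + 162.047 + 163.728 + 165.351) / 9 = 162.9725556
s = sqrt(sum((x - mean)^2)/(n-1)) = 1.1558541
u_A = s / sqrt(n) = 1.1558541 / sqrt(9) = 0.3852847
u_B1 = 0.496 / sqrt(2) = 0.35072496
u_B2 = 0.984 / sqrt(6) = 0.40171632
u_B3 = 0.02 / sqrt(6) = 0.0081649658
u_B4 = 0.314 / sqrt(2) = 0.22203153
uc = sqrt(0.3852847^2 + 0.35072496^2 + 0.40171632^2 + 0.0081649658^2 + 0.22203153^2) = 0.69440116
U = k * uc = 3 * 0.69440116
U = 2.0832

2.0832


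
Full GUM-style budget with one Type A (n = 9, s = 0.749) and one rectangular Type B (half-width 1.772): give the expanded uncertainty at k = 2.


u_A = s / sqrt(n) = 0.749 / sqrt(9) = 0.24966667
u_B = half_width / sqrt(3) = 1.772 / sqrt(3) = 1.0230647
uc = sqrt(u_A^2 + u_B^2) = sqrt(0.24966667^2 + 1.0230647^2) = 1.0530882
U = k * uc = 2 * 1.0530882
U = 2.1062

2.1062


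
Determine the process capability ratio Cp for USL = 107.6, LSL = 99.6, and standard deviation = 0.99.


Cp = (USL - LSL) / (6 * sigma)
= (107.6 - 99.6) / (6 * 0.99)
= 8.0000 / 5.9400
= 1.3468

1.3468


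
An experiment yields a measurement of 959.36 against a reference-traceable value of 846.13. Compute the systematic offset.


Systematic error = measured - true
= 959.36 - 846.13
= 113.2300

113.2300


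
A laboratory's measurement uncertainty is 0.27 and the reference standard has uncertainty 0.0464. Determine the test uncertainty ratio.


TUR = u_lab / u_ref
= 0.27 / 0.0464
= 5.8190

5.8190


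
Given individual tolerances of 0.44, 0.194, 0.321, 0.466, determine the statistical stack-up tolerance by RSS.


RSS = sqrt(0.44^2 + 0.194^2 + 0.321^2 + 0.466^2)
= sqrt(0.551433)
= 0.7426

0.7426


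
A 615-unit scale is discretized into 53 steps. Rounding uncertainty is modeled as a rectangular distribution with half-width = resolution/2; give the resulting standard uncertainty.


resolution = range / divisions
resolution = 615 / 53 = 11.603774
u_res = resolution / (2*sqrt(3))
u_res = 11.603774 / 3.4641016
u_res = 3.3497

3.3497


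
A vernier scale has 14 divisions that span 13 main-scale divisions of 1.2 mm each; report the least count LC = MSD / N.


LC = MSD / n_div
= 1.2 / 14
= 0.0857

0.0857


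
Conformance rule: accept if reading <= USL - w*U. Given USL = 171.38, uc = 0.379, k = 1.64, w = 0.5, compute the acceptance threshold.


U = k * uc = 1.64 * 0.379 = 0.62156
guard band g = w * U = 0.5 * 0.62156 = 0.31078
AL = USL - g = 171.38 - 0.31078
AL = 171.0692

171.0692


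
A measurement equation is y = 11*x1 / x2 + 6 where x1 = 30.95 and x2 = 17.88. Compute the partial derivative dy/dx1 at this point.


y = 11*x1 / x2 + 6
dy/dx1 = 11/x2
Evaluate at x2 = 17.88: c1 = 11 / 17.88
c1 = 0.6152

0.6152


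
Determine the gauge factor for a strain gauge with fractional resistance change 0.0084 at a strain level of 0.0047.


GF = (dR/R) / epsilon
= 0.0084 / 0.0047
= 1.7872

1.7872


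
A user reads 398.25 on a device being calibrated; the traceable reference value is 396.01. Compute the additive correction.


Correction = standard - reading
= 396.01 - 398.25
= -2.2400

-2.2400


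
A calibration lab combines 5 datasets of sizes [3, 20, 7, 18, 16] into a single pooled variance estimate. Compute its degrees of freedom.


nu = sum_i (n_i - 1)
nu = ((3 - 1) + (20 - 1) + (7 - 1) + (18 - 1) + (16 - 1))
nu = 2 + 19 + 6 + 17 + 15
nu = 59

59
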